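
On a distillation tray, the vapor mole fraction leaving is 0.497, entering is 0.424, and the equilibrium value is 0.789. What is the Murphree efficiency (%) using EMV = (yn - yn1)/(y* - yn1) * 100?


Murphree vapor efficiency: EMV = (y_n - y_(n-1)) / (y*_n - y_(n-1)) * 100
EMV = (0.497 - 0.424) / (0.789 - 0.424) * 100 = 0.073 / 0.365 * 100 = 20.00

20.00 %


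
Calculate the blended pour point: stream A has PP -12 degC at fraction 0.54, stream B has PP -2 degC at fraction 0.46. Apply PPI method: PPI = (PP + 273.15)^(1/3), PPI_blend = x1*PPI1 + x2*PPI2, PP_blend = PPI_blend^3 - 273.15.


PPI_1 = (-12 + 273.15)^(1/3) = 6.391901
PPI_2 = (-2 + 273.15)^(1/3) = 6.472467
PPI_blend = 0.54 * 6.391901 + 0.46 * 6.472467 = 6.428961
PP_blend = 6.428961^3 - 273.15 = 265.7189 - 273.15 = -7.43

-7.43 degC


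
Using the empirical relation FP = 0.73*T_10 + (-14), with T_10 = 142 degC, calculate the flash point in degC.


FP = 0.73 * 142 + (-14) = 89.66

89.66 degC


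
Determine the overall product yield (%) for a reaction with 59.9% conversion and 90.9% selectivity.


Overall yield = conversion (%) * selectivity (%) / 100
Conversion = 59.9%, Selectivity = 90.9%
Y = 59.9 * 90.9 / 100
= 54.4491 %

54.4491 %


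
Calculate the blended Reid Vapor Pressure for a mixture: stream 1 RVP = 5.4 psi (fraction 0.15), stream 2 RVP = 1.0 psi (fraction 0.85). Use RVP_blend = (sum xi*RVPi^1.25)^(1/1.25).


Chevron index: RVP_blend = (sum xi*RVPi^1.25)^(1/1.25)
RVP^1.25 terms: 0.15 * 5.4^1.25 + 0.85 * 1.0^1.25 = 2.08476
RVP_blend = 2.08476^(1/1.25) = 1.800

1.800 psi


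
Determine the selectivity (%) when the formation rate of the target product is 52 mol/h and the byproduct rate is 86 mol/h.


Selectivity = desired / (desired + undesired) * 100
Total products = 52 + 86 = 138 mol/h
S = 52 / 138 * 100
= 0.3768 * 100
= 37.68 %

37.68 %


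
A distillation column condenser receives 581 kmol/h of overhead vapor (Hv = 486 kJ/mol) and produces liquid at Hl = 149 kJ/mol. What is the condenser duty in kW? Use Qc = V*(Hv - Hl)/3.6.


Qc = 581 * (486 - 149) / 3.6 = 581 * 337 / 3.6 = 54390

54390 kW


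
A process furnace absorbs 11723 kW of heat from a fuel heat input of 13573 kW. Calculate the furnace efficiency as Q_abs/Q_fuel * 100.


Furnace efficiency = Q_absorbed / Q_fuel * 100
= 11723 / 13573 * 100 = 86.37

86.37 %


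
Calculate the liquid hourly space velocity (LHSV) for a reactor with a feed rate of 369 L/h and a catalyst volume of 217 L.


LHSV = volumetric feed rate / catalyst volume
= 369 L/h / 217 L
= 1.700 h^-1

1.700 h^-1


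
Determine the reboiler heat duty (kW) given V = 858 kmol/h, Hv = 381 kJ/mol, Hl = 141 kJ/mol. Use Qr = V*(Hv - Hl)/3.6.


Qr = 858 * (381 - 141) / 3.6 = 858 * 240 / 3.6 = 57200

57200 kW


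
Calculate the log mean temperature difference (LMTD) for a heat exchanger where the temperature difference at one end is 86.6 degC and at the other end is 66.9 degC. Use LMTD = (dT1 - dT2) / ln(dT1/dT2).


LMTD = (dT1 - dT2) / ln(dT1/dT2)
= (86.6 - 66.9) / ln(86.6 / 66.9) = 19.7 / 0.258101 = 76.33

76.33 degC


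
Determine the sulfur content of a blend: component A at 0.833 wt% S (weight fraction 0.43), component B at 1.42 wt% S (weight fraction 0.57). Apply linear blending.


Linear sulfur blending: S_blend = x1*S1 + x2*S2
Contribution 1: 0.43 * 0.833 = 0.35819 wt%
Contribution 2: 0.57 * 1.42 = 0.8094 wt%
S_blend = 0.35819 + 0.8094 = 1.16759

1.16759 wt%


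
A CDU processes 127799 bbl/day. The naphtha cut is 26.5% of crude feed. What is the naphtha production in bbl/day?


Crude throughput = 127799 bbl/day
Fraction yield = 26.5%
yield = throughput * fraction / 100
yield = 127799 * 26.5 / 100 = 33866.735

33866.735 bbl/day


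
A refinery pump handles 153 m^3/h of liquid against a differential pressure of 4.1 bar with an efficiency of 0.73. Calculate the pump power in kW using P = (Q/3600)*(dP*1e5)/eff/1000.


Q = 153 / 3600 = 0.0425 m^3/s
P = 0.0425 * (4.1 * 1e5) / 0.73 / 1000 = 23.87

23.87 kW


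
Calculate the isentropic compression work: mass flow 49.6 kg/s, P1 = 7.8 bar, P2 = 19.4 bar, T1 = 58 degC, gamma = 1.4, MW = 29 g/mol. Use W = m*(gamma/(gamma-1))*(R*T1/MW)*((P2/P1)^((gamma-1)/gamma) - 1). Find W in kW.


Isentropic work: W = m*(gamma/(gamma-1))*(R*T1/MW)*((P2/P1)^((gamma-1)/gamma) - 1)
T1 = 58 + 273.15 = 331.15 K
Pressure ratio = 19.4 / 7.8 = 2.48718
Exponent = (1.4 - 1)/1.4 = 0.285714
(P2/P1)^exp - 1 = 2.48718^0.285714 - 1 = 0.297356
W = 49.6 * 1.4 / 0.4 * 8.314 * 331.15 / 29 * 0.297356 = 4901

4901 kW


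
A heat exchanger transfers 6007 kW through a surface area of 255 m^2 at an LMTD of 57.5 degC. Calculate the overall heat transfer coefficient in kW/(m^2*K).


From Q = U*A*LMTD, U = Q / (A * LMTD)
U = 6007 / (255 * 57.5) = 6007 / 14662.5 = 0.4097

0.4097 kW/(m^2*K)


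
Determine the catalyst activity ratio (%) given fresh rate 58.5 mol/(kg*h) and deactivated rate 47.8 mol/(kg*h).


Activity (%) = (rate_used / rate_fresh) * 100
rate_used = 47.8, rate_fresh = 58.5
= (47.8 / 58.5) * 100
= 0.8171 * 100 = 81.71

81.71 %


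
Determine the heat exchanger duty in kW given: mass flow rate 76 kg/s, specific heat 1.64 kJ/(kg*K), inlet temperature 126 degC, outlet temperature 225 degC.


Q = m_dot * cp * delta_T
delta_T = 225 - 126 = 99 K
Q = 76 * 1.64 * 99
= 124.64 * 99
= 12339.36 kW

12339.36 kW


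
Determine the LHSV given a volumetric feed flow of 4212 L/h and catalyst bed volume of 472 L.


LHSV = volumetric feed rate / catalyst volume
= 4212 L/h / 472 L
= 8.924 h^-1

8.924 h^-1


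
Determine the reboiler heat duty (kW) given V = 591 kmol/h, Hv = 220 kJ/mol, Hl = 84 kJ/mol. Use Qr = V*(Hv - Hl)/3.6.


Qr = 591 * (220 - 84) / 3.6 = 591 * 136 / 3.6 = 22330

22330 kW


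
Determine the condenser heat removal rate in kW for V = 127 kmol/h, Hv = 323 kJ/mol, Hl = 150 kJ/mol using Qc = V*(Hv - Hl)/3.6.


Qc = 127 * (323 - 150) / 3.6 = 127 * 173 / 3.6 = 6103

6103 kW


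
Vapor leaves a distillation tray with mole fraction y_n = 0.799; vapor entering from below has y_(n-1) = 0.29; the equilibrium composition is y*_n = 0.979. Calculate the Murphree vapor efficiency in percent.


Murphree vapor efficiency: EMV = (y_n - y_(n-1)) / (y*_n - y_(n-1)) * 100
EMV = (0.799 - 0.29) / (0.979 - 0.29) * 100 = 0.509 / 0.689 * 100 = 73.88

73.88 %


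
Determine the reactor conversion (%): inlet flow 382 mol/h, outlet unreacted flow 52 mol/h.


X = (F_in - F_out) / F_in * 100
Moles reacted = 382 - 52 = 330
X = 330 / 382 * 100
= 0.8639 * 100
= 86.39 %

86.39 %


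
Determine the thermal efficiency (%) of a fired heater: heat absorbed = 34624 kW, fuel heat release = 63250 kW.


Furnace efficiency = Q_absorbed / Q_fuel * 100
= 34624 / 63250 * 100 = 54.74

54.74 %


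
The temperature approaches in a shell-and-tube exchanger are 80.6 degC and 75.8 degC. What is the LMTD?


LMTD = (dT1 - dT2) / ln(dT1/dT2)
= (80.6 - 75.8) / ln(80.6 / 75.8) = 4.8 / 0.0614004 = 78.18

78.18 degC


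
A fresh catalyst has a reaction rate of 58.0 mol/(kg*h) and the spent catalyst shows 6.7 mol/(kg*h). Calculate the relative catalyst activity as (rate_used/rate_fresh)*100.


Activity (%) = (rate_used / rate_fresh) * 100
rate_used = 6.7, rate_fresh = 58.0
= (6.7 / 58.0) * 100
= 0.1155 * 100 = 11.55

11.55 %


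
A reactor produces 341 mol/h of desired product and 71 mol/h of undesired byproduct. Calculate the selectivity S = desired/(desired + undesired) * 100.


Selectivity = desired / (desired + undesired) * 100
Total products = 341 + 71 = 412 mol/h
S = 341 / 412 * 100
= 0.8277 * 100
= 82.77 %

82.77 %


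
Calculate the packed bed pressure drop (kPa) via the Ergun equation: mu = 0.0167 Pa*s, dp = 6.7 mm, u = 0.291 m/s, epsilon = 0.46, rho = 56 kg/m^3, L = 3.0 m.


dp = 6.7 mm = 0.0067 m
Viscous term = 150*0.0167*0.291*(1-0.46)^2 / (0.0067^2*0.46^3) = 48648
Inertial term = 1.75*56*0.291^2*(1-0.46) / (0.0067*0.46^3) = 6871.59
dP/L = 48648 + 6871.59 = 55519.6 Pa/m
dP = 55519.6 * 3.0 / 1000 = 166.6 kPa

166.6 kPa


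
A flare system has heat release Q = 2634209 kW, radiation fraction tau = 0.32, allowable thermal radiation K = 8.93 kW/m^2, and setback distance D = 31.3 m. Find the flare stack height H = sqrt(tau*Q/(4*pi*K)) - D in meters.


tau*Q/(4*pi*K) = 0.32 * 2634209 / (4 * pi * 8.93) = 7511.71
sqrt(7511.71) = 86.6701
H = 86.6701 - 31.3 = 55.37

55.37 m


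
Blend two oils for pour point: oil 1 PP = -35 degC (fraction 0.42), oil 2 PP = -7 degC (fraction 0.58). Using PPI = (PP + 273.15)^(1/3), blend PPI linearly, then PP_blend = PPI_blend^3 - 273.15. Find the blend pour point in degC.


PPI_1 = (-35 + 273.15)^(1/3) = 6.198456
PPI_2 = (-7 + 273.15)^(1/3) = 6.432436
PPI_blend = 0.42 * 6.198456 + 0.58 * 6.432436 = 6.334164
PP_blend = 6.334164^3 - 273.15 = 254.137 - 273.15 = -19.01

-19.01 degC


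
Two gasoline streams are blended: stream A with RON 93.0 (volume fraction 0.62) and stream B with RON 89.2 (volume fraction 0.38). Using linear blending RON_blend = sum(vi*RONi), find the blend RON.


Linear blending: RON_blend = sum(vi * RONi)
Contribution 1: 0.62 * 93.0 = 57.66
Contribution 2: 0.38 * 89.2 = 33.896
RON_blend = 57.66 + 33.896 = 91.556

91.556


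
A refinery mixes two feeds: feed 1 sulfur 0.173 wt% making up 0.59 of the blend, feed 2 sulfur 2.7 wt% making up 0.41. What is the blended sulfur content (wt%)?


Linear sulfur blending: S_blend = x1*S1 + x2*S2
Contribution 1: 0.59 * 0.173 = 0.10207 wt%
Contribution 2: 0.41 * 2.7 = 1.107 wt%
S_blend = 0.10207 + 1.107 = 1.20907

1.20907 wt%


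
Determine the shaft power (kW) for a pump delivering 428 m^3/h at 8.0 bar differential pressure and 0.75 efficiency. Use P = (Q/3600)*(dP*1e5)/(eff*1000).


Q = 428 / 3600 = 0.118889 m^3/s
P = 0.118889 * (8.0 * 1e5) / 0.75 / 1000 = 126.8

126.8 kW


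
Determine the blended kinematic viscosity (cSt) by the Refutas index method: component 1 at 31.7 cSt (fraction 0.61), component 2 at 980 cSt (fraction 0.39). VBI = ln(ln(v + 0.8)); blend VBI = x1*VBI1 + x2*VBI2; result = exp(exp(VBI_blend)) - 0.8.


Refutas method: VBN_i = 14.534*ln(ln(visc_i + 0.8)) + 10.975, blended linearly by mass fraction; since VBN is linear in VBI_i = ln(ln(visc_i + 0.8)) and the fractions sum to 1, blend VBI directly: visc = exp(exp(VBI_blend)) - 0.8
VBI_1 = ln(ln(31.7 + 0.8)) = 1.24739
VBI_2 = ln(ln(980 + 0.8)) = 1.92983
VBI_blend = 0.61 * 1.24739 + 0.39 * 1.92983 = 1.51354
visc_blend = exp(exp(1.51354)) - 0.8 = 93.15

93.15 cSt


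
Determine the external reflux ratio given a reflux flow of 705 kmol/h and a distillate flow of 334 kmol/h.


Reflux ratio definition: R = L / D (liquid returned / distillate withdrawn)
L = 705 kmol/h, D = 334 kmol/h
R = 705 / 334 = 2.111

2.111


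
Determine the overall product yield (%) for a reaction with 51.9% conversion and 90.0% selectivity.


Overall yield = conversion (%) * selectivity (%) / 100
Conversion = 51.9%, Selectivity = 90.0%
Y = 51.9 * 90.0 / 100
= 46.71 %

46.71 %


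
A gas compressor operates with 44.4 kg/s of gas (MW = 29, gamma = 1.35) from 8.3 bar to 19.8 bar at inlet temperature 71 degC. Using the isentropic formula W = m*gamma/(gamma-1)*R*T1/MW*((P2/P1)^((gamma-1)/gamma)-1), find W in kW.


Isentropic work: W = m*(gamma/(gamma-1))*(R*T1/MW)*((P2/P1)^((gamma-1)/gamma) - 1)
T1 = 71 + 273.15 = 344.15 K
Pressure ratio = 19.8 / 8.3 = 2.38554
Exponent = (1.35 - 1)/1.35 = 0.259259
(P2/P1)^exp - 1 = 2.38554^0.259259 - 1 = 0.252832
W = 44.4 * 1.35 / 0.35 * 8.314 * 344.15 / 29 * 0.252832 = 4272

4272 kW


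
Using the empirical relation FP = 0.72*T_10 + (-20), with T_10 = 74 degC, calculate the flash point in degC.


FP = 0.72 * 74 + (-20) = 33.28

33.28 degC


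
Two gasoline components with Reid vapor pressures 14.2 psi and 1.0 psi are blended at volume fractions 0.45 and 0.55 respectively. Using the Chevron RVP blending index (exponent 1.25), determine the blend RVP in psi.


Chevron index: RVP_blend = (sum xi*RVPi^1.25)^(1/1.25)
RVP^1.25 terms: 0.45 * 14.2^1.25 + 0.55 * 1.0^1.25 = 12.9543
RVP_blend = 12.9543^(1/1.25) = 7.761

7.761 psi


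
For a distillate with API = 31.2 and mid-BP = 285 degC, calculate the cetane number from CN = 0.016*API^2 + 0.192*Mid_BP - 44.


CN = 0.016 * 31.2^2 + 0.192 * 285 - 44
CN = 15.57504 + 54.72 - 44 = 26.29504

26.29504


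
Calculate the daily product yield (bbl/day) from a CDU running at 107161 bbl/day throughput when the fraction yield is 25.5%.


Crude throughput = 107161 bbl/day
Fraction yield = 25.5%
yield = throughput * fraction / 100
yield = 107161 * 25.5 / 100 = 27326.055

27326.055 bbl/day


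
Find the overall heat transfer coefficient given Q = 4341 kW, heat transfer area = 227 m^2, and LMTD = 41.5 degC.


From Q = U*A*LMTD, U = Q / (A * LMTD)
U = 4341 / (227 * 41.5) = 4341 / 9420.5 = 0.4608

0.4608 kW/(m^2*K)


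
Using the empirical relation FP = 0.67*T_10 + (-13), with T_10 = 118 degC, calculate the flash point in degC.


FP = 0.67 * 118 + (-13) = 66.06

66.06 degC


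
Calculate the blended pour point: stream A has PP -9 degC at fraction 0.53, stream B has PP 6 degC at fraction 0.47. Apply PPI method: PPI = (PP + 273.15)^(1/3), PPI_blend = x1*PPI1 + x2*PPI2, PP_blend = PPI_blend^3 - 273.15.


PPI_1 = (-9 + 273.15)^(1/3) = 6.416283
PPI_2 = (6 + 273.15)^(1/3) = 6.535506
PPI_blend = 0.53 * 6.416283 + 0.47 * 6.535506 = 6.472318
PP_blend = 6.472318^3 - 273.15 = 271.1312 - 273.15 = -2.02

-2.02 degC


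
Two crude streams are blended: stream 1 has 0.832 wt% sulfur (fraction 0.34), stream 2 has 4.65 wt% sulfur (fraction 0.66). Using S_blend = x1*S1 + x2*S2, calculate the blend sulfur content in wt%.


Linear sulfur blending: S_blend = x1*S1 + x2*S2
Contribution 1: 0.34 * 0.832 = 0.28288 wt%
Contribution 2: 0.66 * 4.65 = 3.069 wt%
S_blend = 0.28288 + 3.069 = 3.35188

3.35188 wt%


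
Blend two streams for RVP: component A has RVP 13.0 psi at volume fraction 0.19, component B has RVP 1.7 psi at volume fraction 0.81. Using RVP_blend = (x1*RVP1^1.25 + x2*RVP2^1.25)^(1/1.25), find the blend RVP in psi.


Chevron index: RVP_blend = (sum xi*RVPi^1.25)^(1/1.25)
RVP^1.25 terms: 0.19 * 13.0^1.25 + 0.81 * 1.7^1.25 = 6.26245
RVP_blend = 6.26245^(1/1.25) = 4.339

4.339 psi


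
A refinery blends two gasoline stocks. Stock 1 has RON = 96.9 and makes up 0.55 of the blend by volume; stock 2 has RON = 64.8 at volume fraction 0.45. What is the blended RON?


Linear blending: RON_blend = sum(vi * RONi)
Contribution 1: 0.55 * 96.9 = 53.295
Contribution 2: 0.45 * 64.8 = 29.16
RON_blend = 53.295 + 29.16 = 82.455

82.455


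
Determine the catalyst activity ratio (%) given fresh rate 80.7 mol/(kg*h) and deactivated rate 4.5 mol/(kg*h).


Activity (%) = (rate_used / rate_fresh) * 100
rate_used = 4.5, rate_fresh = 80.7
= (4.5 / 80.7) * 100
= 0.05576 * 100 = 5.576

5.576 %


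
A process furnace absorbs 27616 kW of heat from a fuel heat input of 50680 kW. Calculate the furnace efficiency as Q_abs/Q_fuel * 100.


Furnace efficiency = Q_absorbed / Q_fuel * 100
= 27616 / 50680 * 100 = 54.49

54.49 %


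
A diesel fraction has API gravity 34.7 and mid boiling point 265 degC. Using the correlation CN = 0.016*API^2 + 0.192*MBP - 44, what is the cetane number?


CN = 0.016 * 34.7^2 + 0.192 * 265 - 44
CN = 19.26544 + 50.88 - 44 = 26.14544

26.14544


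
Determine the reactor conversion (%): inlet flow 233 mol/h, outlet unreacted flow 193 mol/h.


X = (F_in - F_out) / F_in * 100
Moles reacted = 233 - 193 = 40
X = 40 / 233 * 100
= 0.1717 * 100
= 17.17 %

17.17 %


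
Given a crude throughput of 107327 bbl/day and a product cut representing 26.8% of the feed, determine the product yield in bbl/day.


Crude throughput = 107327 bbl/day
Fraction yield = 26.8%
yield = throughput * fraction / 100
yield = 107327 * 26.8 / 100 = 28763.636

28763.636 bbl/day


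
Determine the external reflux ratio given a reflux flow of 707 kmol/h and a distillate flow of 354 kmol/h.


Reflux ratio definition: R = L / D (liquid returned / distillate withdrawn)
L = 707 kmol/h, D = 354 kmol/h
R = 707 / 354 = 1.997

1.997


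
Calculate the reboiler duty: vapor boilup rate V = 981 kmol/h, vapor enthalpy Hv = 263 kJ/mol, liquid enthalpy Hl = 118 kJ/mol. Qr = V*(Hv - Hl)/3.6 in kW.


Qr = 981 * (263 - 118) / 3.6 = 981 * 145 / 3.6 = 39510

39510 kW


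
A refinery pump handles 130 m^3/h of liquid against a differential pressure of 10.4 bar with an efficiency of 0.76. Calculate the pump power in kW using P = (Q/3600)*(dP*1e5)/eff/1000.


Q = 130 / 3600 = 0.0361111 m^3/s
P = 0.0361111 * (10.4 * 1e5) / 0.76 / 1000 = 49.42

49.42 kW


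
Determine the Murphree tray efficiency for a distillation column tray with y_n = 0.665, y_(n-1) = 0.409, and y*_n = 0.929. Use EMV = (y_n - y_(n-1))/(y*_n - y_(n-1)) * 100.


Murphree vapor efficiency: EMV = (y_n - y_(n-1)) / (y*_n - y_(n-1)) * 100
EMV = (0.665 - 0.409) / (0.929 - 0.409) * 100 = 0.256 / 0.52 * 100 = 49.23

49.23 %


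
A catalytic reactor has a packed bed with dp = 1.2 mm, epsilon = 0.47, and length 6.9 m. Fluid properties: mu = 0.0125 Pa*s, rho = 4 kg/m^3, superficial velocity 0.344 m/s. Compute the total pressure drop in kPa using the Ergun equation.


dp = 1.2 mm = 0.0012 m
Viscous term = 150*0.0125*0.344*(1-0.47)^2 / (0.0012^2*0.47^3) = 1211870
Inertial term = 1.75*4*0.344^2*(1-0.47) / (0.0012*0.47^3) = 3523.84
dP/L = 1211870 + 3523.84 = 1215390 Pa/m
dP = 1215390 * 6.9 / 1000 = 8386 kPa

8386 kPa


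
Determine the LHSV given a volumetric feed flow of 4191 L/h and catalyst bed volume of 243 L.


LHSV = volumetric feed rate / catalyst volume
= 4191 L/h / 243 L
= 17.25 h^-1

17.25 h^-1


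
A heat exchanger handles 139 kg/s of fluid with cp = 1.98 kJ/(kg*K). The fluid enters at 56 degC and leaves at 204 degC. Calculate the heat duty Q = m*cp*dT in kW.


Q = m_dot * cp * delta_T
delta_T = 204 - 56 = 148 K
Q = 139 * 1.98 * 148
= 275.22 * 148
= 40732.56 kW

40732.56 kW


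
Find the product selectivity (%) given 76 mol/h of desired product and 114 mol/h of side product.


Selectivity = desired / (desired + undesired) * 100
Total products = 76 + 114 = 190 mol/h
S = 76 / 190 * 100
= 0.4000 * 100
= 40.00 %

40.00 %


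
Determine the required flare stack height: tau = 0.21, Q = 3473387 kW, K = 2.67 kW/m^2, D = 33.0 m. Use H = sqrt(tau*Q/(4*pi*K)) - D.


tau*Q/(4*pi*K) = 0.21 * 3473387 / (4 * pi * 2.67) = 21739.6
sqrt(21739.6) = 147.444
H = 147.444 - 33.0 = 114.4

114.4 m


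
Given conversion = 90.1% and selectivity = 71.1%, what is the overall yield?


Overall yield = conversion (%) * selectivity (%) / 100
Conversion = 90.1%, Selectivity = 71.1%
Y = 90.1 * 71.1 / 100
= 64.0611 %

64.0611 %


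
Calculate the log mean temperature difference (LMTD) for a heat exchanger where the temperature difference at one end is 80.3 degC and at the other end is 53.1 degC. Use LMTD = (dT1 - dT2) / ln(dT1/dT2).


LMTD = (dT1 - dT2) / ln(dT1/dT2)
= (80.3 - 53.1) / ln(80.3 / 53.1) = 27.2 / 0.413593 = 65.77

65.77 degC


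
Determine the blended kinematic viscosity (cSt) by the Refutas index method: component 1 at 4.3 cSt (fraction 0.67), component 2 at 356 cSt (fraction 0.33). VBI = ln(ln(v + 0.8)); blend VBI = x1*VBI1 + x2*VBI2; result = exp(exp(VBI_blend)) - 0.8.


Refutas method: VBN_i = 14.534*ln(ln(visc_i + 0.8)) + 10.975, blended linearly by mass fraction; since VBN is linear in VBI_i = ln(ln(visc_i + 0.8)) and the fractions sum to 1, blend VBI directly: visc = exp(exp(VBI_blend)) - 0.8
VBI_1 = ln(ln(4.3 + 0.8)) = 0.488114
VBI_2 = ln(ln(356 + 0.8)) = 1.77108
VBI_blend = 0.67 * 0.488114 + 0.33 * 1.77108 = 0.911493
visc_blend = exp(exp(0.911493)) - 0.8 = 11.24

11.24 cSt


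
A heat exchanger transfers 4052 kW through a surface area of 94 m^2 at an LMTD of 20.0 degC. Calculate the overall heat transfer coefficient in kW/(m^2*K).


From Q = U*A*LMTD, U = Q / (A * LMTD)
U = 4052 / (94 * 20.0) = 4052 / 1880 = 2.155

2.155 kW/(m^2*K)


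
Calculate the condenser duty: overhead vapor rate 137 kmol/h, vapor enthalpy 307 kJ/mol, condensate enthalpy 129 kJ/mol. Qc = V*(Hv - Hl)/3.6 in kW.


Qc = 137 * (307 - 129) / 3.6 = 137 * 178 / 3.6 = 6774

6774 kW


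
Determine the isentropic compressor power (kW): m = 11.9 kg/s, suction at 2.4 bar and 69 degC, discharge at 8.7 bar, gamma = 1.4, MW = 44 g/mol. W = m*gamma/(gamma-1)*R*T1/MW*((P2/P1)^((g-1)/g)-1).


Isentropic work: W = m*(gamma/(gamma-1))*(R*T1/MW)*((P2/P1)^((gamma-1)/gamma) - 1)
T1 = 69 + 273.15 = 342.15 K
Pressure ratio = 8.7 / 2.4 = 3.625
Exponent = (1.4 - 1)/1.4 = 0.285714
(P2/P1)^exp - 1 = 3.625^0.285714 - 1 = 0.444781
W = 11.9 * 1.4 / 0.4 * 8.314 * 342.15 / 44 * 0.444781 = 1198

1198 kW


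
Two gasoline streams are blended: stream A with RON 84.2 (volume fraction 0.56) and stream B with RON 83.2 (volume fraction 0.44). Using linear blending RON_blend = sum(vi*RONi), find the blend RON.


Linear blending: RON_blend = sum(vi * RONi)
Contribution 1: 0.56 * 84.2 = 47.152
Contribution 2: 0.44 * 83.2 = 36.608
RON_blend = 47.152 + 36.608 = 83.76

83.76


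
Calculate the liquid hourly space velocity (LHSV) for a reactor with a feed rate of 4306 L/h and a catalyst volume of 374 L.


LHSV = volumetric feed rate / catalyst volume
= 4306 L/h / 374 L
= 11.51 h^-1

11.51 h^-1


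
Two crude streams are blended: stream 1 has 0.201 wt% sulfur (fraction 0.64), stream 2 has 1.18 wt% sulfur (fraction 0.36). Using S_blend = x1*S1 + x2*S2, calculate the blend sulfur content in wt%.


Linear sulfur blending: S_blend = x1*S1 + x2*S2
Contribution 1: 0.64 * 0.201 = 0.12864 wt%
Contribution 2: 0.36 * 1.18 = 0.4248 wt%
S_blend = 0.12864 + 0.4248 = 0.55344

0.55344 wt%


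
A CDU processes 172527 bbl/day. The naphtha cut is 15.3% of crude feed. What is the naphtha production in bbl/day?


Crude throughput = 172527 bbl/day
Fraction yield = 15.3%
yield = throughput * fraction / 100
yield = 172527 * 15.3 / 100 = 26396.631

26396.631 bbl/day


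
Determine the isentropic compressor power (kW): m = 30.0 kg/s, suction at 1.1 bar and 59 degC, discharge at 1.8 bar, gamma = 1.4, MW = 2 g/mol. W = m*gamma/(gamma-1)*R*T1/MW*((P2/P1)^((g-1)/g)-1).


Isentropic work: W = m*(gamma/(gamma-1))*(R*T1/MW)*((P2/P1)^((gamma-1)/gamma) - 1)
T1 = 59 + 273.15 = 332.15 K
Pressure ratio = 1.8 / 1.1 = 1.63636
Exponent = (1.4 - 1)/1.4 = 0.285714
(P2/P1)^exp - 1 = 1.63636^0.285714 - 1 = 0.151087
W = 30.0 * 1.4 / 0.4 * 8.314 * 332.15 / 2 * 0.151087 = 21900

21900 kW


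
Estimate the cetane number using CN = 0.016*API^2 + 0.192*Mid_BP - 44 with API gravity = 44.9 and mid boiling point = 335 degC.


CN = 0.016 * 44.9^2 + 0.192 * 335 - 44
CN = 32.25616 + 64.32 - 44 = 52.57616

52.57616


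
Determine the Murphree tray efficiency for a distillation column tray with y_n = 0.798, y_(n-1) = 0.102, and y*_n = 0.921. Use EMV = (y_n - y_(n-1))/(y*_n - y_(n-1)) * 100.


Murphree vapor efficiency: EMV = (y_n - y_(n-1)) / (y*_n - y_(n-1)) * 100
EMV = (0.798 - 0.102) / (0.921 - 0.102) * 100 = 0.696 / 0.819 * 100 = 84.98

84.98 %


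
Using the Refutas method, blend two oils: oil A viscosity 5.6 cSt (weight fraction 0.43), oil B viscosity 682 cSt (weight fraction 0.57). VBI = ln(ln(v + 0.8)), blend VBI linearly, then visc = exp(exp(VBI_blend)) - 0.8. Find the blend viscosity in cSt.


Refutas method: VBN_i = 14.534*ln(ln(visc_i + 0.8)) + 10.975, blended linearly by mass fraction; since VBN is linear in VBI_i = ln(ln(visc_i + 0.8)) and the fractions sum to 1, blend VBI directly: visc = exp(exp(VBI_blend)) - 0.8
VBI_1 = ln(ln(5.6 + 0.8)) = 0.618584
VBI_2 = ln(ln(682 + 0.8)) = 1.87583
VBI_blend = 0.43 * 0.618584 + 0.57 * 1.87583 = 1.33521
visc_blend = exp(exp(1.33521)) - 0.8 = 43.94

43.94 cSt


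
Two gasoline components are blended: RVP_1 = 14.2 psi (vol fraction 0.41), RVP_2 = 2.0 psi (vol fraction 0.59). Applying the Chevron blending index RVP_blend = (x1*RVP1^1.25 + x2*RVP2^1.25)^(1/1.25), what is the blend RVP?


Chevron index: RVP_blend = (sum xi*RVPi^1.25)^(1/1.25)
RVP^1.25 terms: 0.41 * 14.2^1.25 + 0.59 * 2.0^1.25 = 12.705
RVP_blend = 12.705^(1/1.25) = 7.642

7.642 psi


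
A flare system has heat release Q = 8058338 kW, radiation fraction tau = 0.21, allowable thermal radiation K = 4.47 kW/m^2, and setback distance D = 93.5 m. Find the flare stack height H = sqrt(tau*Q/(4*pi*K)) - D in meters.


tau*Q/(4*pi*K) = 0.21 * 8058338 / (4 * pi * 4.47) = 30126.4
sqrt(30126.4) = 173.57
H = 173.57 - 93.5 = 80.07

80.07 m


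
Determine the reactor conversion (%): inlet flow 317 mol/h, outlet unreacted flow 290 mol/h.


X = (F_in - F_out) / F_in * 100
Moles reacted = 317 - 290 = 27
X = 27 / 317 * 100
= 0.08517 * 100
= 8.517 %

8.517 %


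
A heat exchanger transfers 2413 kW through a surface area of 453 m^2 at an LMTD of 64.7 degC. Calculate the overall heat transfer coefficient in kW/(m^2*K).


From Q = U*A*LMTD, U = Q / (A * LMTD)
U = 2413 / (453 * 64.7) = 2413 / 29309.1 = 0.08233

0.08233 kW/(m^2*K)


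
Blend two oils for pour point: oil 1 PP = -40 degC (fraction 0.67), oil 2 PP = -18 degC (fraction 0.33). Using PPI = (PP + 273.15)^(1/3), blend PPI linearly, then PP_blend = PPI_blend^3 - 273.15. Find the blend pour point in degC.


PPI_1 = (-40 + 273.15)^(1/3) = 6.15477
PPI_2 = (-18 + 273.15)^(1/3) = 6.342569
PPI_blend = 0.67 * 6.15477 + 0.33 * 6.342569 = 6.216744
PP_blend = 6.216744^3 - 273.15 = 240.2641 - 273.15 = -32.89

-32.89 degC


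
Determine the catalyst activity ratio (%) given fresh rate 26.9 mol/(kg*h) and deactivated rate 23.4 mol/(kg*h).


Activity (%) = (rate_used / rate_fresh) * 100
rate_used = 23.4, rate_fresh = 26.9
= (23.4 / 26.9) * 100
= 0.8699 * 100 = 86.99

86.99 %


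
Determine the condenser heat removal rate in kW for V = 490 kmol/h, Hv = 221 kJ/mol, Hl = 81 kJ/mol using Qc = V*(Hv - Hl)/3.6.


Qc = 490 * (221 - 81) / 3.6 = 490 * 140 / 3.6 = 19060

19060 kW


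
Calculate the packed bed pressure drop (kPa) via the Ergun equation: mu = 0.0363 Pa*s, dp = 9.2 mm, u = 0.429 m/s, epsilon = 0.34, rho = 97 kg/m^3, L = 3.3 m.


dp = 9.2 mm = 0.0092 m
Viscous term = 150*0.0363*0.429*(1-0.34)^2 / (0.0092^2*0.34^3) = 305866
Inertial term = 1.75*97*0.429^2*(1-0.34) / (0.0092*0.34^3) = 57022.2
dP/L = 305866 + 57022.2 = 362888 Pa/m
dP = 362888 * 3.3 / 1000 = 1198 kPa

1198 kPa


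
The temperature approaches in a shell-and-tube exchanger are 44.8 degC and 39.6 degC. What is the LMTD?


LMTD = (dT1 - dT2) / ln(dT1/dT2)
= (44.8 - 39.6) / ln(44.8 / 39.6) = 5.2 / 0.123379 = 42.15

42.15 degC


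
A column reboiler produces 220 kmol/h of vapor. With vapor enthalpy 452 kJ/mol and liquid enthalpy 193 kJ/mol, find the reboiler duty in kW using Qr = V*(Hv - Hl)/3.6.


Qr = 220 * (452 - 193) / 3.6 = 220 * 259 / 3.6 = 15830

15830 kW


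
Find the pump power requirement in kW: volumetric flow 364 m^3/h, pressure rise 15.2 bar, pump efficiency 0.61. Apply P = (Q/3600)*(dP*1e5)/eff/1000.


Q = 364 / 3600 = 0.101111 m^3/s
P = 0.101111 * (15.2 * 1e5) / 0.61 / 1000 = 251.9

251.9 kW


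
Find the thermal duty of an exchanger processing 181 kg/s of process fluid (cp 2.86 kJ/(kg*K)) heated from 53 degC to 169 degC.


Q = m_dot * cp * delta_T
delta_T = 169 - 53 = 116 K
Q = 181 * 2.86 * 116
= 517.66 * 116
= 60048.56 kW

60048.56 kW


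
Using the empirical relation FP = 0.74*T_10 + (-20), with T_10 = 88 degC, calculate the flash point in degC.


FP = 0.74 * 88 + (-20) = 45.12

45.12 degC


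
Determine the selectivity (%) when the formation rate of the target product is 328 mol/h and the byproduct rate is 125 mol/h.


Selectivity = desired / (desired + undesired) * 100
Total products = 328 + 125 = 453 mol/h
S = 328 / 453 * 100
= 0.7241 * 100
= 72.41 %

72.41 %


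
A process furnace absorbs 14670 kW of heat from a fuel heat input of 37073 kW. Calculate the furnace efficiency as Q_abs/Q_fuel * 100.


Furnace efficiency = Q_absorbed / Q_fuel * 100
= 14670 / 37073 * 100 = 39.57

39.57 %


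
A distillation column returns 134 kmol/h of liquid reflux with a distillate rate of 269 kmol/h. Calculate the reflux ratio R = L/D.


Reflux ratio definition: R = L / D (liquid returned / distillate withdrawn)
L = 134 kmol/h, D = 269 kmol/h
R = 134 / 269 = 0.4981

0.4981


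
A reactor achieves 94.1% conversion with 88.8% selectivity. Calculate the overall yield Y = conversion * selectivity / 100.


Overall yield = conversion (%) * selectivity (%) / 100
Conversion = 94.1%, Selectivity = 88.8%
Y = 94.1 * 88.8 / 100
= 83.5608 %

83.5608 %


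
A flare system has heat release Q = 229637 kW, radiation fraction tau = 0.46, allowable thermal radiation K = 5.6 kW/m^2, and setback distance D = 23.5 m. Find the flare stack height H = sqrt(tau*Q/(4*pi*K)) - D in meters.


tau*Q/(4*pi*K) = 0.46 * 229637 / (4 * pi * 5.6) = 1501.07
sqrt(1501.07) = 38.7436
H = 38.7436 - 23.5 = 15.24

15.24 m


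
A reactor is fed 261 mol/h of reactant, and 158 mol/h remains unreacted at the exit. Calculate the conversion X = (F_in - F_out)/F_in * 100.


X = (F_in - F_out) / F_in * 100
Moles reacted = 261 - 158 = 103
X = 103 / 261 * 100
= 0.3946 * 100
= 39.46 %

39.46 %


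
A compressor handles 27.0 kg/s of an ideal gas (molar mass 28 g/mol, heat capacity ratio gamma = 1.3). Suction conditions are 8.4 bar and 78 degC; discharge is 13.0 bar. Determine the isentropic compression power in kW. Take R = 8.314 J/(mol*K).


Isentropic work: W = m*(gamma/(gamma-1))*(R*T1/MW)*((P2/P1)^((gamma-1)/gamma) - 1)
T1 = 78 + 273.15 = 351.15 K
Pressure ratio = 13.0 / 8.4 = 1.54762
Exponent = (1.3 - 1)/1.3 = 0.230769
(P2/P1)^exp - 1 = 1.54762^0.230769 - 1 = 0.106034
W = 27.0 * 1.3 / 0.3 * 8.314 * 351.15 / 28 * 0.106034 = 1294

1294 kW


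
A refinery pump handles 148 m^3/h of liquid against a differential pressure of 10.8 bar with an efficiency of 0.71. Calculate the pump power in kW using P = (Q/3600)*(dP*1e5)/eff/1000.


Q = 148 / 3600 = 0.0411111 m^3/s
P = 0.0411111 * (10.8 * 1e5) / 0.71 / 1000 = 62.54

62.54 kW


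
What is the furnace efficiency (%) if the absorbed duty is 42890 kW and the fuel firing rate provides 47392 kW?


Furnace efficiency = Q_absorbed / Q_fuel * 100
= 42890 / 47392 * 100 = 90.50

90.50 %


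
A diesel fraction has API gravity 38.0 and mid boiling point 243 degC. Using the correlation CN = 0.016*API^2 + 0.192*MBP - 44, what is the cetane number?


CN = 0.016 * 38.0^2 + 0.192 * 243 - 44
CN = 23.104 + 46.656 - 44 = 25.76

25.76


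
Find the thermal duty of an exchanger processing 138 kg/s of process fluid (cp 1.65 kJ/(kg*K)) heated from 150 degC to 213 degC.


Q = m_dot * cp * delta_T
delta_T = 213 - 150 = 63 K
Q = 138 * 1.65 * 63
= 227.7 * 63
= 14345.1 kW

14345.1 kW


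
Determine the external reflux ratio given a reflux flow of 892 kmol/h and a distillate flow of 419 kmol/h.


Reflux ratio definition: R = L / D (liquid returned / distillate withdrawn)
L = 892 kmol/h, D = 419 kmol/h
R = 892 / 419 = 2.129

2.129


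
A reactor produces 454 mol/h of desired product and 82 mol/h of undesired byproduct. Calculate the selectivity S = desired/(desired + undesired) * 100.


Selectivity = desired / (desired + undesired) * 100
Total products = 454 + 82 = 536 mol/h
S = 454 / 536 * 100
= 0.8470 * 100
= 84.70 %

84.70 %


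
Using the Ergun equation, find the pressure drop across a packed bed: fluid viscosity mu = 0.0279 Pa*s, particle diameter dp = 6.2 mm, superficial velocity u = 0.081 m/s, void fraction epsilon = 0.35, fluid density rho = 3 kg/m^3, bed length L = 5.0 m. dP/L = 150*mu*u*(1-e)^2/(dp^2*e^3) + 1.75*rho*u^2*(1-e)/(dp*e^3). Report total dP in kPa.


dp = 6.2 mm = 0.0062 m
Viscous term = 150*0.0279*0.081*(1-0.35)^2 / (0.0062^2*0.35^3) = 86900
Inertial term = 1.75*3*0.081^2*(1-0.35) / (0.0062*0.35^3) = 84.2261
dP/L = 86900 + 84.2261 = 86984.2 Pa/m
dP = 86984.2 * 5.0 / 1000 = 434.9 kPa

434.9 kPa


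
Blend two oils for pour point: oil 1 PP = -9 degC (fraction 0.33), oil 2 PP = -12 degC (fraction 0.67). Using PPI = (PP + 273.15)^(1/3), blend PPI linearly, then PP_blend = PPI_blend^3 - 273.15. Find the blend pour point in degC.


PPI_1 = (-9 + 273.15)^(1/3) = 6.416283
PPI_2 = (-12 + 273.15)^(1/3) = 6.391901
PPI_blend = 0.33 * 6.416283 + 0.67 * 6.391901 = 6.399947
PP_blend = 6.399947^3 - 273.15 = 262.1375 - 273.15 = -11.01

-11.01 degC


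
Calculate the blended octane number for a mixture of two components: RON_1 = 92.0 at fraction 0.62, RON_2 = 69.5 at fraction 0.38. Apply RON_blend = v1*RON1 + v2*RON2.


Linear blending: RON_blend = sum(vi * RONi)
Contribution 1: 0.62 * 92.0 = 57.04
Contribution 2: 0.38 * 69.5 = 26.41
RON_blend = 57.04 + 26.41 = 83.45

83.45


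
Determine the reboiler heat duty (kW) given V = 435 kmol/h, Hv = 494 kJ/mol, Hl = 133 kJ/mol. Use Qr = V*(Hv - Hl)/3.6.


Qr = 435 * (494 - 133) / 3.6 = 435 * 361 / 3.6 = 43620

43620 kW


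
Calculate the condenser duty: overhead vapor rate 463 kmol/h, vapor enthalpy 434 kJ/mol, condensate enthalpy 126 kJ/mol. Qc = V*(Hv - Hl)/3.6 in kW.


Qc = 463 * (434 - 126) / 3.6 = 463 * 308 / 3.6 = 39610

39610 kW


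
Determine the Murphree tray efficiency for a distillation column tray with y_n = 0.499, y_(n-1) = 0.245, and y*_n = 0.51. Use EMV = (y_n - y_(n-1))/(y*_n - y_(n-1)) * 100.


Murphree vapor efficiency: EMV = (y_n - y_(n-1)) / (y*_n - y_(n-1)) * 100
EMV = (0.499 - 0.245) / (0.51 - 0.245) * 100 = 0.254 / 0.265 * 100 = 95.85

95.85 %


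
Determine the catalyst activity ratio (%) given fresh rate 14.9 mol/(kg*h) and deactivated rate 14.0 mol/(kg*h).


Activity (%) = (rate_used / rate_fresh) * 100
rate_used = 14.0, rate_fresh = 14.9
= (14.0 / 14.9) * 100
= 0.9396 * 100 = 93.96

93.96 %


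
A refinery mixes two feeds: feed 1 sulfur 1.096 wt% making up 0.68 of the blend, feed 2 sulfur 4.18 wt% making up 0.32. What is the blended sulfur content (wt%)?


Linear sulfur blending: S_blend = x1*S1 + x2*S2
Contribution 1: 0.68 * 1.096 = 0.74528 wt%
Contribution 2: 0.32 * 4.18 = 1.3376 wt%
S_blend = 0.74528 + 1.3376 = 2.08288

2.08288 wt%


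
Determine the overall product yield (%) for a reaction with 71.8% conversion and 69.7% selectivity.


Overall yield = conversion (%) * selectivity (%) / 100
Conversion = 71.8%, Selectivity = 69.7%
Y = 71.8 * 69.7 / 100
= 50.0446 %

50.0446 %


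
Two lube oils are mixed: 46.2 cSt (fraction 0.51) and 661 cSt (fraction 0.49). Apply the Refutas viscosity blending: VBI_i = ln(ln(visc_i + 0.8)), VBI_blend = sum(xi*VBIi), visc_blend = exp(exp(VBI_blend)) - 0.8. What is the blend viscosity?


Refutas method: VBN_i = 14.534*ln(ln(visc_i + 0.8)) + 10.975, blended linearly by mass fraction; since VBN is linear in VBI_i = ln(ln(visc_i + 0.8)) and the fractions sum to 1, blend VBI directly: visc = exp(exp(VBI_blend)) - 0.8
VBI_1 = ln(ln(46.2 + 0.8)) = 1.34811
VBI_2 = ln(ln(661 + 0.8)) = 1.87103
VBI_blend = 0.51 * 1.34811 + 0.49 * 1.87103 = 1.60434
visc_blend = exp(exp(1.60434)) - 0.8 = 143.9

143.9 cSt


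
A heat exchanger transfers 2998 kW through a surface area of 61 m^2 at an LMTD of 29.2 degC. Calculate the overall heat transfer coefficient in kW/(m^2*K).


From Q = U*A*LMTD, U = Q / (A * LMTD)
U = 2998 / (61 * 29.2) = 2998 / 1781.2 = 1.683

1.683 kW/(m^2*K)


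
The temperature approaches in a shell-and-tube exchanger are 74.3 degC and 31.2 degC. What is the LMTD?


LMTD = (dT1 - dT2) / ln(dT1/dT2)
= (74.3 - 31.2) / ln(74.3 / 31.2) = 43.1 / 0.867693 = 49.67

49.67 degC


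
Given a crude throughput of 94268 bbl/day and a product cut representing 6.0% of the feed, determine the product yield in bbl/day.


Crude throughput = 94268 bbl/day
Fraction yield = 6.0%
yield = throughput * fraction / 100
yield = 94268 * 6.0 / 100 = 5656.08

5656.08 bbl/day


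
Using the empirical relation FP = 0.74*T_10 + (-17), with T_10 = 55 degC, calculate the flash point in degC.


FP = 0.74 * 55 + (-17) = 23.7

23.7 degC


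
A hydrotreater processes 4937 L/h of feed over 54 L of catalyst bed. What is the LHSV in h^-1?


LHSV = volumetric feed rate / catalyst volume
= 4937 L/h / 54 L
= 91.43 h^-1

91.43 h^-1


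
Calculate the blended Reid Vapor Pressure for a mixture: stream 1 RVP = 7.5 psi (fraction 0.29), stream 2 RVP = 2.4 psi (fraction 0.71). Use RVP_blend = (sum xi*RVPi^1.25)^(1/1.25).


Chevron index: RVP_blend = (sum xi*RVPi^1.25)^(1/1.25)
RVP^1.25 terms: 0.29 * 7.5^1.25 + 0.71 * 2.4^1.25 = 5.72026
RVP_blend = 5.72026^(1/1.25) = 4.036

4.036 psi


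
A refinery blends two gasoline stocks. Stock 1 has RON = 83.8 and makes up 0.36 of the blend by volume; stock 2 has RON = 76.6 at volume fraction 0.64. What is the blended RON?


Linear blending: RON_blend = sum(vi * RONi)
Contribution 1: 0.36 * 83.8 = 30.168
Contribution 2: 0.64 * 76.6 = 49.024
RON_blend = 30.168 + 49.024 = 79.192

79.192


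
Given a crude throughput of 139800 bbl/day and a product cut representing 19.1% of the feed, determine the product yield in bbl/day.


Crude throughput = 139800 bbl/day
Fraction yield = 19.1%
yield = throughput * fraction / 100
yield = 139800 * 19.1 / 100 = 26701.8

26701.8 bbl/day


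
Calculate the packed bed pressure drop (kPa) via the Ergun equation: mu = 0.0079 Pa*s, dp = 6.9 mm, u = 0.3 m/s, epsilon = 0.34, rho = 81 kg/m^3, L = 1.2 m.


dp = 6.9 mm = 0.0069 m
Viscous term = 150*0.0079*0.3*(1-0.34)^2 / (0.0069^2*0.34^3) = 82754.7
Inertial term = 1.75*81*0.3^2*(1-0.34) / (0.0069*0.34^3) = 31047.3
dP/L = 82754.7 + 31047.3 = 113802 Pa/m
dP = 113802 * 1.2 / 1000 = 136.6 kPa

136.6 kPa


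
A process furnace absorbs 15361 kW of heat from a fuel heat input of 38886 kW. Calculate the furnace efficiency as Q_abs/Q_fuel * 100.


Furnace efficiency = Q_absorbed / Q_fuel * 100
= 15361 / 38886 * 100 = 39.50

39.50 %


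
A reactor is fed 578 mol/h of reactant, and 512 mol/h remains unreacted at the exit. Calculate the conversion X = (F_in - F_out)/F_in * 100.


X = (F_in - F_out) / F_in * 100
Moles reacted = 578 - 512 = 66
X = 66 / 578 * 100
= 0.1142 * 100
= 11.42 %

11.42 %


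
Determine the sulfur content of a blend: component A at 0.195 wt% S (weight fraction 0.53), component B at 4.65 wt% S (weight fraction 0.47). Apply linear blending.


Linear sulfur blending: S_blend = x1*S1 + x2*S2
Contribution 1: 0.53 * 0.195 = 0.10335 wt%
Contribution 2: 0.47 * 4.65 = 2.1855 wt%
S_blend = 0.10335 + 2.1855 = 2.28885

2.28885 wt%


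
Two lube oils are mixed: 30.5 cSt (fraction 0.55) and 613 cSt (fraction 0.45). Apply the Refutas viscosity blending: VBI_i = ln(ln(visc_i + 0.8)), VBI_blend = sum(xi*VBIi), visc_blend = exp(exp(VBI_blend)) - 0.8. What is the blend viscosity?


Refutas method: VBN_i = 14.534*ln(ln(visc_i + 0.8)) + 10.975, blended linearly by mass fraction; since VBN is linear in VBI_i = ln(ln(visc_i + 0.8)) and the fractions sum to 1, blend VBI directly: visc = exp(exp(VBI_blend)) - 0.8
VBI_1 = ln(ln(30.5 + 0.8)) = 1.23652
VBI_2 = ln(ln(613 + 0.8)) = 1.85937
VBI_blend = 0.55 * 1.23652 + 0.45 * 1.85937 = 1.5168
visc_blend = exp(exp(1.5168)) - 0.8 = 94.56

94.56 cSt


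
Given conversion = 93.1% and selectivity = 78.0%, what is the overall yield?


Overall yield = conversion (%) * selectivity (%) / 100
Conversion = 93.1%, Selectivity = 78.0%
Y = 93.1 * 78.0 / 100
= 72.618 %

72.618 %


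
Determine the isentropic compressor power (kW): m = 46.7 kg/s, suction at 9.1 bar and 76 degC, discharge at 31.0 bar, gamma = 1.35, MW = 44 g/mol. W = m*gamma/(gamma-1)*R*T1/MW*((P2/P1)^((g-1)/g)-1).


Isentropic work: W = m*(gamma/(gamma-1))*(R*T1/MW)*((P2/P1)^((gamma-1)/gamma) - 1)
T1 = 76 + 273.15 = 349.15 K
Pressure ratio = 31.0 / 9.1 = 3.40659
Exponent = (1.35 - 1)/1.35 = 0.259259
(P2/P1)^exp - 1 = 3.40659^0.259259 - 1 = 0.37407
W = 46.7 * 1.35 / 0.35 * 8.314 * 349.15 / 44 * 0.37407 = 4445

4445 kW


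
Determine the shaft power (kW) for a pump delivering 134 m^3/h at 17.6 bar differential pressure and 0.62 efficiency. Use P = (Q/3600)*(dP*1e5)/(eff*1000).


Q = 134 / 3600 = 0.0372222 m^3/s
P = 0.0372222 * (17.6 * 1e5) / 0.62 / 1000 = 105.7

105.7 kW
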